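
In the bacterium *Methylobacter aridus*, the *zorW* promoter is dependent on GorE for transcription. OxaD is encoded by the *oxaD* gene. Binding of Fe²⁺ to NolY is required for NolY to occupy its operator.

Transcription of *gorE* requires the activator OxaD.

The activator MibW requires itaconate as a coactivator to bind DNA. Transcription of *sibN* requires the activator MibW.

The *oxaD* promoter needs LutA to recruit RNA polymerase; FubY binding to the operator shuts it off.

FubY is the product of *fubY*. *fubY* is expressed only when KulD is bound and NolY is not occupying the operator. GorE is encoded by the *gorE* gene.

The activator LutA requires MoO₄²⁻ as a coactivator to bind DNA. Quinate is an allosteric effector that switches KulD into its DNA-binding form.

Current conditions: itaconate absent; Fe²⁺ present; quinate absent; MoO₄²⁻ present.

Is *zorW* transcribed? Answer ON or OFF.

ON

Quinate is absent, so KulD is inactive.
Fe²⁺ is present, so NolY is active.
With repressor NolY bound, *fubY* is not transcribed.
So FubY is not produced.
MoO₄²⁻ is present, so LutA is active.
No repressor is bound and LutA is active, so *oxaD* is transcribed.
So OxaD is produced and active.
No repressor is bound and OxaD is active, so *gorE* is transcribed.
So GorE is produced and active.
No repressor is bound and GorE is active, so *zorW* is transcribed.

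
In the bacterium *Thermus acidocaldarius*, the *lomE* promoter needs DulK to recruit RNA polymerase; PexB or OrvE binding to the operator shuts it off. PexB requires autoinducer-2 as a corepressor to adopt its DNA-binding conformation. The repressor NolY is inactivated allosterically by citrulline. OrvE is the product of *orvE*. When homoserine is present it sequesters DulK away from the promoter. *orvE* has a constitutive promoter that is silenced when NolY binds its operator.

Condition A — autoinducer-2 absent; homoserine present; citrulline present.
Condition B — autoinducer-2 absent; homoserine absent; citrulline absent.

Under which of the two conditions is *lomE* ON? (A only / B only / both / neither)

Condition A:
Autoinducer-2 is absent, so PexB is inactive.
Homoserine is present, so DulK is inactive.
Citrulline is present, so NolY is inactive.
With no repressor bound, *orvE* is transcribed.
So OrvE is produced and active.
With repressor OrvE bound, *lomE* is not transcribed.
→ *lomE* is OFF in A.
Condition B:
Autoinducer-2 is absent, so PexB is inactive.
Homoserine is absent, so DulK is active.
Citrulline is absent, so NolY is active.
With repressor NolY bound, *orvE* is not transcribed.
So OrvE is not produced.
No repressor is bound and DulK is active, so *lomE* is transcribed.
→ *lomE* is ON in B.

B only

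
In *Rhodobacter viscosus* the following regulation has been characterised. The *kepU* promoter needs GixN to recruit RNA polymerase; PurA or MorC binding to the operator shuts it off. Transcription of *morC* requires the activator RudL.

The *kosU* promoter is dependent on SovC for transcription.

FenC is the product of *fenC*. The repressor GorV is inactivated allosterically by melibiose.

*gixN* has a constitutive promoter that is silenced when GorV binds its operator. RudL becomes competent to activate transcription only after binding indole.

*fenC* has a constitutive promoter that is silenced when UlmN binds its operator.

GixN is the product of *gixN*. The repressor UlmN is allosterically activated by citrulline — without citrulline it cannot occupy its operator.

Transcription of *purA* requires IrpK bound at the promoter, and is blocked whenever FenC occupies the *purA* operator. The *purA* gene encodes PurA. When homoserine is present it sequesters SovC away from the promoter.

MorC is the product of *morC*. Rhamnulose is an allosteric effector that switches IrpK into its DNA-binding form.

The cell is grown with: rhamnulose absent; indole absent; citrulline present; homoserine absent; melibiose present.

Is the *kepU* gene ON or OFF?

Rhamnulose is absent, so IrpK is inactive.
Citrulline is present, so UlmN is active.
With repressor UlmN bound, *fenC* is not transcribed.
So FenC is not produced.
Required activator IrpK is absent, so *purA* is not transcribed.
So PurA is not produced.
Melibiose is present, so GorV is inactive.
With no repressor bound, *gixN* is transcribed.
So GixN is produced and active.
Indole is absent, so RudL is inactive.
Required activator RudL is absent, so *morC* is not transcribed.
So MorC is not produced.
No repressor is bound and GixN is active, so *kepU* is transcribed.

ON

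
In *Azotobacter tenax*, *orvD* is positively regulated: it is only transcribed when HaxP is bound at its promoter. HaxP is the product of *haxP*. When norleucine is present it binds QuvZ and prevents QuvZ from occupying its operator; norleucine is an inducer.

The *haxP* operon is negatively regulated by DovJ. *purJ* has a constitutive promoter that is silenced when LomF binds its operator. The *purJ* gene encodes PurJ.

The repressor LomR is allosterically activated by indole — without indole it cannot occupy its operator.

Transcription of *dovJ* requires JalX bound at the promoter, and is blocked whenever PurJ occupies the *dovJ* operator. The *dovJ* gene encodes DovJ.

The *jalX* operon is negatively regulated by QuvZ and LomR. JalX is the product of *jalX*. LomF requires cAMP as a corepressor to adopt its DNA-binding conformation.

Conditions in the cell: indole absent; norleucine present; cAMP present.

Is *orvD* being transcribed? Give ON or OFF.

OFF

cAMP is present, so LomF is active.
With repressor LomF bound, *purJ* is not transcribed.
So PurJ is not produced.
Norleucine is present, so QuvZ is inactive.
Indole is absent, so LomR is inactive.
With no repressor bound, *jalX* is transcribed.
So JalX is produced and active.
No repressor is bound and JalX is active, so *dovJ* is transcribed.
So DovJ is produced and active.
With repressor DovJ bound, *haxP* is not transcribed.
So HaxP is not produced.
Required activator HaxP is absent, so *orvD* is not transcribed.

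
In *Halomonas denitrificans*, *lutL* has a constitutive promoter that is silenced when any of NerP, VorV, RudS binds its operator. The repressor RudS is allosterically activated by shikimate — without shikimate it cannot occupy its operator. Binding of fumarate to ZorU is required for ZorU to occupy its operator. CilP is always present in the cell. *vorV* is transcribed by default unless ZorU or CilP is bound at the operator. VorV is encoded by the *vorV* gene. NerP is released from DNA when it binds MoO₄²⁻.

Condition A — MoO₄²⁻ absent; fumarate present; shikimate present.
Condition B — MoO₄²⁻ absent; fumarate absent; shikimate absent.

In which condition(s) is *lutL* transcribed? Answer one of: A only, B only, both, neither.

Condition A:
MoO₄²⁻ is absent, so NerP is active.
Fumarate is present, so ZorU is active.
CilP is produced constitutively and is active.
With repressor ZorU bound, *vorV* is not transcribed.
So VorV is not produced.
Shikimate is present, so RudS is active.
With repressor NerP bound, *lutL* is not transcribed.
→ *lutL* is OFF in A.
Condition B:
MoO₄²⁻ is absent, so NerP is active.
Fumarate is absent, so ZorU is inactive.
CilP is produced constitutively and is active.
With repressor CilP bound, *vorV* is not transcribed.
So VorV is not produced.
Shikimate is absent, so RudS is inactive.
With repressor NerP bound, *lutL* is not transcribed.
→ *lutL* is OFF in B.

neither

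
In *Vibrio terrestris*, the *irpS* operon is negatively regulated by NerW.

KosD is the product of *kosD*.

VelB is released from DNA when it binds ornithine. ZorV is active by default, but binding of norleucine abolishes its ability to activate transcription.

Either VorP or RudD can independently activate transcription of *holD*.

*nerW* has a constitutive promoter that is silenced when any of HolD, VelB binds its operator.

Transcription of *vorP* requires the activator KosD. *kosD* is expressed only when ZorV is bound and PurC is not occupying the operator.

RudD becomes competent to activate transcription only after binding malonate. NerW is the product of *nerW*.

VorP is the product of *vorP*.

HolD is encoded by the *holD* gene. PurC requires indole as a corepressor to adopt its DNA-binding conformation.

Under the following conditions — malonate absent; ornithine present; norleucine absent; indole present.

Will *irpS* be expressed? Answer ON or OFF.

OFF

Norleucine is absent, so ZorV is active.
Indole is present, so PurC is active.
With repressor PurC bound, *kosD* is not transcribed.
So KosD is not produced.
Required activator KosD is absent, so *vorP* is not transcribed.
So VorP is not produced.
Malonate is absent, so RudD is inactive.
No activator is available at the *holD* promoter, so *holD* is not transcribed.
So HolD is not produced.
Ornithine is present, so VelB is inactive.
With no repressor bound, *nerW* is transcribed.
So NerW is produced and active.
With repressor NerW bound, *irpS* is not transcribed.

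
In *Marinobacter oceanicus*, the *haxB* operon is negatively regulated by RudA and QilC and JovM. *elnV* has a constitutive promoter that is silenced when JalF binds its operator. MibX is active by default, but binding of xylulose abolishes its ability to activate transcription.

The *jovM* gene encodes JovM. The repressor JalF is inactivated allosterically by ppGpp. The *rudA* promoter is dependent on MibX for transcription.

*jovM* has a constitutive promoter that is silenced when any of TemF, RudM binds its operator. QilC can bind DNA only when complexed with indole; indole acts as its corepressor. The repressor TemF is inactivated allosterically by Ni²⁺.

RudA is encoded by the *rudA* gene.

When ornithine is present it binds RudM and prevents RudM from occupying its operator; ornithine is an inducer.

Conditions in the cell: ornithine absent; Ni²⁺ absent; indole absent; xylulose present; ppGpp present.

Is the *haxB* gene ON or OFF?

Xylulose is present, so MibX is inactive.
Required activator MibX is absent, so *rudA* is not transcribed.
So RudA is not produced.
Indole is absent, so QilC is inactive.
Ni²⁺ is absent, so TemF is active.
Ornithine is absent, so RudM is active.
With repressor TemF bound, *jovM* is not transcribed.
So JovM is not produced.
With no repressor bound, *haxB* is transcribed.

ON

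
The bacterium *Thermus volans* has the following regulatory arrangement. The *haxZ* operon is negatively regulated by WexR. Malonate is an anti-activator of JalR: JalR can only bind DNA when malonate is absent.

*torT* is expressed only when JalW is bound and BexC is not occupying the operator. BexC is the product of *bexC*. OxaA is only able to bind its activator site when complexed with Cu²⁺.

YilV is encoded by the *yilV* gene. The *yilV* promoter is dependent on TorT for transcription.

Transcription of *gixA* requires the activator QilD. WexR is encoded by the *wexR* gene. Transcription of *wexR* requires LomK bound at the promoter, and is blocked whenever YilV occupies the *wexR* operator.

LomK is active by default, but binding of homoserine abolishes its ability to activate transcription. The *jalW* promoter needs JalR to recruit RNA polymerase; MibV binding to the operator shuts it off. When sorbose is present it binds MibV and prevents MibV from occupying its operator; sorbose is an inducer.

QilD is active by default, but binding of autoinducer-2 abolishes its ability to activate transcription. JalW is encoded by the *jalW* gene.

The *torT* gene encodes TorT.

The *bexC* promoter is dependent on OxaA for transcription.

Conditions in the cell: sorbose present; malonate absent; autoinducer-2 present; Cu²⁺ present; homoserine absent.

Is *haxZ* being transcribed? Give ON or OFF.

Cu²⁺ is present, so OxaA is active.
No repressor is bound and OxaA is active, so *bexC* is transcribed.
So BexC is produced and active.
Malonate is absent, so JalR is active.
Sorbose is present, so MibV is inactive.
No repressor is bound and JalR is active, so *jalW* is transcribed.
So JalW is produced and active.
With repressor BexC bound, *torT* is not transcribed.
So TorT is not produced.
Required activator TorT is absent, so *yilV* is not transcribed.
So YilV is not produced.
Homoserine is absent, so LomK is active.
No repressor is bound and LomK is active, so *wexR* is transcribed.
So WexR is produced and active.
With repressor WexR bound, *haxZ* is not transcribed.

OFF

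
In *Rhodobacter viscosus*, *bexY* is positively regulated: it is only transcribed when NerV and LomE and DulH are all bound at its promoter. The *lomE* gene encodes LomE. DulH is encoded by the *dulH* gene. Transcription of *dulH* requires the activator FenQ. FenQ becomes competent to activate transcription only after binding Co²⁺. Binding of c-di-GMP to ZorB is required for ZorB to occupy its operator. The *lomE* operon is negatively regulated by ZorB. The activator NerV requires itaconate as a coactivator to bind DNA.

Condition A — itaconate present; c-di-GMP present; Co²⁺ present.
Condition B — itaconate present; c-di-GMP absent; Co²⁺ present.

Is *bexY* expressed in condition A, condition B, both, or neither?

Condition A:
Itaconate is present, so NerV is active.
c-di-GMP is present, so ZorB is active.
With repressor ZorB bound, *lomE* is not transcribed.
So LomE is not produced.
Co²⁺ is present, so FenQ is active.
No repressor is bound and FenQ is active, so *dulH* is transcribed.
So DulH is produced and active.
Required activator LomE is absent, so *bexY* is not transcribed.
→ *bexY* is OFF in A.
Condition B:
Itaconate is present, so NerV is active.
c-di-GMP is absent, so ZorB is inactive.
With no repressor bound, *lomE* is transcribed.
So LomE is produced and active.
Co²⁺ is present, so FenQ is active.
No repressor is bound and FenQ is active, so *dulH* is transcribed.
So DulH is produced and active.
No repressor is bound and NerV and LomE and DulH are active, so *bexY* is transcribed.
→ *bexY* is ON in B.

B only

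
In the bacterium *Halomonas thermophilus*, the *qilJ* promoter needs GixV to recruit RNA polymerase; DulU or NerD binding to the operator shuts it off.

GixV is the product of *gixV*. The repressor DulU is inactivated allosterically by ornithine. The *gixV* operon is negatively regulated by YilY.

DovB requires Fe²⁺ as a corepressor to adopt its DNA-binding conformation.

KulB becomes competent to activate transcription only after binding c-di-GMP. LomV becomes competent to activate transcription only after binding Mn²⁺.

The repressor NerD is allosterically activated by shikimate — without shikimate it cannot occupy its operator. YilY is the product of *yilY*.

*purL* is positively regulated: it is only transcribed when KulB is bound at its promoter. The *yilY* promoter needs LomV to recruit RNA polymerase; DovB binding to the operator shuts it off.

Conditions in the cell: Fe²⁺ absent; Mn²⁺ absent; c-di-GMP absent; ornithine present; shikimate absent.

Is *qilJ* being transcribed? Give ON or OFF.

Ornithine is present, so DulU is inactive.
Shikimate is absent, so NerD is inactive.
Fe²⁺ is absent, so DovB is inactive.
Mn²⁺ is absent, so LomV is inactive.
Required activator LomV is absent, so *yilY* is not transcribed.
So YilY is not produced.
With no repressor bound, *gixV* is transcribed.
So GixV is produced and active.
No repressor is bound and GixV is active, so *qilJ* is transcribed.

ON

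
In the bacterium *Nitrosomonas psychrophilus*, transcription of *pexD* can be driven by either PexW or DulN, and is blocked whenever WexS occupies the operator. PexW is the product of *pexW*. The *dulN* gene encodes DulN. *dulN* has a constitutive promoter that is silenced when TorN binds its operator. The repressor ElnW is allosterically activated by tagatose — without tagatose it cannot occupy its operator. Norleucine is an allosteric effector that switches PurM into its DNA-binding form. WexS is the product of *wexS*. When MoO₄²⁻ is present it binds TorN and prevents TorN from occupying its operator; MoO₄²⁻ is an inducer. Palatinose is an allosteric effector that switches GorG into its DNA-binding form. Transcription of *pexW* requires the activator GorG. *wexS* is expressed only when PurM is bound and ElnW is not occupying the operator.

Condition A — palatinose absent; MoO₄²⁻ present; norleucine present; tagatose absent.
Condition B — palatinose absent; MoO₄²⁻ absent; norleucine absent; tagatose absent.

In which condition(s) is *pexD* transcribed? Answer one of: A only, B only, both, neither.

neither

Condition A:
Palatinose is absent, so GorG is inactive.
Required activator GorG is absent, so *pexW* is not transcribed.
So PexW is not produced.
MoO₄²⁻ is present, so TorN is inactive.
With no repressor bound, *dulN* is transcribed.
So DulN is produced and active.
Norleucine is present, so PurM is active.
Tagatose is absent, so ElnW is inactive.
No repressor is bound and PurM is active, so *wexS* is transcribed.
So WexS is produced and active.
With repressor WexS bound, *pexD* is not transcribed.
→ *pexD* is OFF in A.
Condition B:
Palatinose is absent, so GorG is inactive.
Required activator GorG is absent, so *pexW* is not transcribed.
So PexW is not produced.
MoO₄²⁻ is absent, so TorN is active.
With repressor TorN bound, *dulN* is not transcribed.
So DulN is not produced.
Norleucine is absent, so PurM is inactive.
Tagatose is absent, so ElnW is inactive.
Required activator PurM is absent, so *wexS* is not transcribed.
So WexS is not produced.
No activator is available at the *pexD* promoter, so *pexD* is not transcribed.
→ *pexD* is OFF in B.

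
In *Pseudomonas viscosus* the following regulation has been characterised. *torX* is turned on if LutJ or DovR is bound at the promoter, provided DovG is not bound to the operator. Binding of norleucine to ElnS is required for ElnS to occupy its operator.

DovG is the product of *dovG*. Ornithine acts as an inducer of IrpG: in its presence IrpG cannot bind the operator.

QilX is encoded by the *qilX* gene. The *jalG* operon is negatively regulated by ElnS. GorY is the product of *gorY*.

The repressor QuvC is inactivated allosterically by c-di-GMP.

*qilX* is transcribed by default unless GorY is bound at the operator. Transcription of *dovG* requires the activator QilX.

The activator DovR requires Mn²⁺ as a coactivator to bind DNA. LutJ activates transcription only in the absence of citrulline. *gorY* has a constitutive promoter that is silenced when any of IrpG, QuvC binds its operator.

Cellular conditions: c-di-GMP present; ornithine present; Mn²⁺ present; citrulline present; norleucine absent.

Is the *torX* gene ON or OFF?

Citrulline is present, so LutJ is inactive.
Ornithine is present, so IrpG is inactive.
c-di-GMP is present, so QuvC is inactive.
With no repressor bound, *gorY* is transcribed.
So GorY is produced and active.
With repressor GorY bound, *qilX* is not transcribed.
So QilX is not produced.
Required activator QilX is absent, so *dovG* is not transcribed.
So DovG is not produced.
Mn²⁺ is present, so DovR is active.
Activator DovR is present, so *torX* is transcribed.

ON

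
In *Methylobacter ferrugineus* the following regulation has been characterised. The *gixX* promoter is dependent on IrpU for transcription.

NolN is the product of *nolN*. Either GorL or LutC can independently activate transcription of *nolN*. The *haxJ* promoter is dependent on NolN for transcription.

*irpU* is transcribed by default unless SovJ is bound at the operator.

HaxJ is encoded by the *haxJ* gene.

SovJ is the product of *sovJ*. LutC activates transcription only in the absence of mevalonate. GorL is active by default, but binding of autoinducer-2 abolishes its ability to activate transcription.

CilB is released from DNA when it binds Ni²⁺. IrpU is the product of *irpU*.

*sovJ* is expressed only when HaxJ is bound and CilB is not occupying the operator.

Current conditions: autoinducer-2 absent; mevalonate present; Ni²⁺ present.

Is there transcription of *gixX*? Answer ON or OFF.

Autoinducer-2 is absent, so GorL is active.
Mevalonate is present, so LutC is inactive.
Activator GorL is present, so *nolN* is transcribed.
So NolN is produced and active.
No repressor is bound and NolN is active, so *haxJ* is transcribed.
So HaxJ is produced and active.
Ni²⁺ is present, so CilB is inactive.
No repressor is bound and HaxJ is active, so *sovJ* is transcribed.
So SovJ is produced and active.
With repressor SovJ bound, *irpU* is not transcribed.
So IrpU is not produced.
Required activator IrpU is absent, so *gixX* is not transcribed.

OFF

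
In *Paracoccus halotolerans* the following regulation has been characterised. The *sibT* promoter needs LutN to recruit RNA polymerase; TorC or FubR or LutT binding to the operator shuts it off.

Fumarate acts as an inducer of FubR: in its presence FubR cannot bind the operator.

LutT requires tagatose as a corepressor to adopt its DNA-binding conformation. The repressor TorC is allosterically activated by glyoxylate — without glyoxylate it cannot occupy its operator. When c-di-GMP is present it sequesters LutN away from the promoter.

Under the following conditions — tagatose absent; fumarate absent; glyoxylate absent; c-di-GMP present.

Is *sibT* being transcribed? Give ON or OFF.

OFF

c-di-GMP is present, so LutN is inactive.
Glyoxylate is absent, so TorC is inactive.
Fumarate is absent, so FubR is active.
Tagatose is absent, so LutT is inactive.
With repressor FubR bound, *sibT* is not transcribed.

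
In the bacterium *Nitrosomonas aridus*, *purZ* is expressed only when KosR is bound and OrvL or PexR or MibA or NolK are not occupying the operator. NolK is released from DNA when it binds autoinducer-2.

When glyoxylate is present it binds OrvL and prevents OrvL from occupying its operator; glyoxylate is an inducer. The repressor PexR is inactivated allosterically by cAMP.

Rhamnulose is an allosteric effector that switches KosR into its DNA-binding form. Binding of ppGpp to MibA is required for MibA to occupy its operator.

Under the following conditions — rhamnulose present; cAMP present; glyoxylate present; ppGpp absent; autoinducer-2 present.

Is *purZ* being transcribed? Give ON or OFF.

ON

Glyoxylate is present, so OrvL is inactive.
cAMP is present, so PexR is inactive.
ppGpp is absent, so MibA is inactive.
Autoinducer-2 is present, so NolK is inactive.
Rhamnulose is present, so KosR is active.
No repressor is bound and KosR is active, so *purZ* is transcribed.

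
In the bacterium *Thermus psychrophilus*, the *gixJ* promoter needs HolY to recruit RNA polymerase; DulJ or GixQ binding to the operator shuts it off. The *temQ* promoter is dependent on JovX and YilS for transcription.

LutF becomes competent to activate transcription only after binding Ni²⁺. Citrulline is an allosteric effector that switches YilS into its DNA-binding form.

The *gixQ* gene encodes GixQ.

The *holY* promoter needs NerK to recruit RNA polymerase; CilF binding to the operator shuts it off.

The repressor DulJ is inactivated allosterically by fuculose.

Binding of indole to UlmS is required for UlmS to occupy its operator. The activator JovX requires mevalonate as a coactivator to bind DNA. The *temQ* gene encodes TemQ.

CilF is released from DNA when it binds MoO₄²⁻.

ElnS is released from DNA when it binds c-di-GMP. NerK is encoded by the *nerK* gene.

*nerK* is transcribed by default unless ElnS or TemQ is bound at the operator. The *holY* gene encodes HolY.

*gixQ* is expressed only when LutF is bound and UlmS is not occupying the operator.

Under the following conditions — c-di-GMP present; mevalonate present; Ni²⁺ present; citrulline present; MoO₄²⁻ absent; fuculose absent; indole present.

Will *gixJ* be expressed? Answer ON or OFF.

Fuculose is absent, so DulJ is active.
Indole is present, so UlmS is active.
Ni²⁺ is present, so LutF is active.
With repressor UlmS bound, *gixQ* is not transcribed.
So GixQ is not produced.
MoO₄²⁻ is absent, so CilF is active.
c-di-GMP is present, so ElnS is inactive.
Mevalonate is present, so JovX is active.
Citrulline is present, so YilS is active.
No repressor is bound and JovX and YilS are active, so *temQ* is transcribed.
So TemQ is produced and active.
With repressor TemQ bound, *nerK* is not transcribed.
So NerK is not produced.
With repressor CilF bound, *holY* is not transcribed.
So HolY is not produced.
With repressor DulJ bound, *gixJ* is not transcribed.

OFF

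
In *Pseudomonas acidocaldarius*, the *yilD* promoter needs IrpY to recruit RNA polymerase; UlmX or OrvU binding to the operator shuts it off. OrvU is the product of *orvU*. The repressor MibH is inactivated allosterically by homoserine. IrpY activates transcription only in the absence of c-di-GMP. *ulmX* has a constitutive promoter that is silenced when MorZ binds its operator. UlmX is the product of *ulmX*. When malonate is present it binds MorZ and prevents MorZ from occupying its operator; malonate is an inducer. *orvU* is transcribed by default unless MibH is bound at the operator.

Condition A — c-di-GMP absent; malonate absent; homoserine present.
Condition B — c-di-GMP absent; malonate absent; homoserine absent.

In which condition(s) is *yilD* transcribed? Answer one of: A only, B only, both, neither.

Condition A:
c-di-GMP is absent, so IrpY is active.
Malonate is absent, so MorZ is active.
With repressor MorZ bound, *ulmX* is not transcribed.
So UlmX is not produced.
Homoserine is present, so MibH is inactive.
With no repressor bound, *orvU* is transcribed.
So OrvU is produced and active.
With repressor OrvU bound, *yilD* is not transcribed.
→ *yilD* is OFF in A.
Condition B:
c-di-GMP is absent, so IrpY is active.
Malonate is absent, so MorZ is active.
With repressor MorZ bound, *ulmX* is not transcribed.
So UlmX is not produced.
Homoserine is absent, so MibH is active.
With repressor MibH bound, *orvU* is not transcribed.
So OrvU is not produced.
No repressor is bound and IrpY is active, so *yilD* is transcribed.
→ *yilD* is ON in B.

B only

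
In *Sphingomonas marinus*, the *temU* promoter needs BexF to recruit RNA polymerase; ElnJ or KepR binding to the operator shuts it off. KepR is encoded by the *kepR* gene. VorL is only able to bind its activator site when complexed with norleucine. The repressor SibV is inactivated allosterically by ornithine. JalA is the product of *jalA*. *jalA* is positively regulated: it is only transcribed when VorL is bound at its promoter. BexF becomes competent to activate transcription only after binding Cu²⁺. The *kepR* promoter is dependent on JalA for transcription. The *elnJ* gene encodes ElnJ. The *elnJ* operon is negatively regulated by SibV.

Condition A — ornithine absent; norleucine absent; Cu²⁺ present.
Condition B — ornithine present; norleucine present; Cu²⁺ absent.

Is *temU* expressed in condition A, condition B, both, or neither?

Condition A:
Ornithine is absent, so SibV is active.
With repressor SibV bound, *elnJ* is not transcribed.
So ElnJ is not produced.
Norleucine is absent, so VorL is inactive.
Required activator VorL is absent, so *jalA* is not transcribed.
So JalA is not produced.
Required activator JalA is absent, so *kepR* is not transcribed.
So KepR is not produced.
Cu²⁺ is present, so BexF is active.
No repressor is bound and BexF is active, so *temU* is transcribed.
→ *temU* is ON in A.
Condition B:
Ornithine is present, so SibV is inactive.
With no repressor bound, *elnJ* is transcribed.
So ElnJ is produced and active.
Norleucine is present, so VorL is active.
No repressor is bound and VorL is active, so *jalA* is transcribed.
So JalA is produced and active.
No repressor is bound and JalA is active, so *kepR* is transcribed.
So KepR is produced and active.
Cu²⁺ is absent, so BexF is inactive.
With repressor ElnJ bound, *temU* is not transcribed.
→ *temU* is OFF in B.

A only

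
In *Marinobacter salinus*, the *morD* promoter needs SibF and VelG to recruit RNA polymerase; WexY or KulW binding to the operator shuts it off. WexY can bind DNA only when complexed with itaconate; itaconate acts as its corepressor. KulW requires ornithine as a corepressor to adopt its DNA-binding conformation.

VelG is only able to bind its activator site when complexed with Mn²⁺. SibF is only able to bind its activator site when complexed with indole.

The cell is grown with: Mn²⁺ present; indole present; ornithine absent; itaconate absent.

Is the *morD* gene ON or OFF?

Indole is present, so SibF is active.
Itaconate is absent, so WexY is inactive.
Mn²⁺ is present, so VelG is active.
Ornithine is absent, so KulW is inactive.
No repressor is bound and SibF and VelG are active, so *morD* is transcribed.

ON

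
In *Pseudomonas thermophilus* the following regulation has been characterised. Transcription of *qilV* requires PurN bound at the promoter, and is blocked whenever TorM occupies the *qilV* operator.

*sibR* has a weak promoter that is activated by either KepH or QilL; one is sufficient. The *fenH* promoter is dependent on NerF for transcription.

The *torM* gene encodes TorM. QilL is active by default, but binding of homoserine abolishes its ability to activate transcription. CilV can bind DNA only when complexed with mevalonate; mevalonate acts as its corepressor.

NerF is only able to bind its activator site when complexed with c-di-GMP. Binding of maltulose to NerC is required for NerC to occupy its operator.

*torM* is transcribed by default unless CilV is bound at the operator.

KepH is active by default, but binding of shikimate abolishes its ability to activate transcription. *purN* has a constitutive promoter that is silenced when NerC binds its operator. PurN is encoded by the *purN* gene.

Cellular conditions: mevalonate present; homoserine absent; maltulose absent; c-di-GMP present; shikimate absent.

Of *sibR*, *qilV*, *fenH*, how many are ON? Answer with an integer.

3

Shikimate is absent, so KepH is active.
Homoserine is absent, so QilL is active.
Activator KepH is present, so *sibR* is transcribed.
→ *sibR* is ON.
Mevalonate is present, so CilV is active.
With repressor CilV bound, *torM* is not transcribed.
So TorM is not produced.
Maltulose is absent, so NerC is inactive.
With no repressor bound, *purN* is transcribed.
So PurN is produced and active.
No repressor is bound and PurN is active, so *qilV* is transcribed.
→ *qilV* is ON.
c-di-GMP is present, so NerF is active.
No repressor is bound and NerF is active, so *fenH* is transcribed.
→ *fenH* is ON.
3 of the 3 genes are transcribed.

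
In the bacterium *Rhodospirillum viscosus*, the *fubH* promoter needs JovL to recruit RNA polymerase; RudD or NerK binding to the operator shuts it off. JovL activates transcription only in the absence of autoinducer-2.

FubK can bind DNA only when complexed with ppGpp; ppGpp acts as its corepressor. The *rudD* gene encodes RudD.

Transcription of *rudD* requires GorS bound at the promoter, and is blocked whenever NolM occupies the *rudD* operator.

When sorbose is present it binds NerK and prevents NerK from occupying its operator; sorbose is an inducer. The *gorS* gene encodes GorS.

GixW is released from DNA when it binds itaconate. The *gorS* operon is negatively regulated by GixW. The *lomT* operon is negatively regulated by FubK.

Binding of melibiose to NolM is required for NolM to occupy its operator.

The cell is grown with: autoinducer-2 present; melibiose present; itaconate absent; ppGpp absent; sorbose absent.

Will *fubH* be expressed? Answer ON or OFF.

OFF

Autoinducer-2 is present, so JovL is inactive.
Itaconate is absent, so GixW is active.
With repressor GixW bound, *gorS* is not transcribed.
So GorS is not produced.
Melibiose is present, so NolM is active.
With repressor NolM bound, *rudD* is not transcribed.
So RudD is not produced.
Sorbose is absent, so NerK is active.
With repressor NerK bound, *fubH* is not transcribed.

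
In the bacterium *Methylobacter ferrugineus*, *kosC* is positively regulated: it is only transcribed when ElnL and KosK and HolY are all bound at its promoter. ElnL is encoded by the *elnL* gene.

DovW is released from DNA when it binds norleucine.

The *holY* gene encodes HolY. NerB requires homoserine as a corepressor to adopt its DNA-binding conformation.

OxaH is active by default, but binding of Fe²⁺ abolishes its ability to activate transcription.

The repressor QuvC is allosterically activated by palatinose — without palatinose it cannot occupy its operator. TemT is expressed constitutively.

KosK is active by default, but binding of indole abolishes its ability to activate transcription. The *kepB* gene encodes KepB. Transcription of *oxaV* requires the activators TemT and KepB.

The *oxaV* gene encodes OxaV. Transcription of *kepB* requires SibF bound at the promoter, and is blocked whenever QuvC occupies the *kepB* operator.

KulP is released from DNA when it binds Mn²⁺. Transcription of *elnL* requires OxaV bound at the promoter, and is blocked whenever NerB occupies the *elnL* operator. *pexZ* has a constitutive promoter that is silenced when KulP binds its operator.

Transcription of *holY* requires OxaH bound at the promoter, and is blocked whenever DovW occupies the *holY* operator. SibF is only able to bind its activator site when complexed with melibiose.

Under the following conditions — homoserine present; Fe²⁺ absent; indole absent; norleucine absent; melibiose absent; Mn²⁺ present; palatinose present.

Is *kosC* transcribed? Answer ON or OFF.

TemT is produced constitutively and is active.
Melibiose is absent, so SibF is inactive.
Palatinose is present, so QuvC is active.
With repressor QuvC bound, *kepB* is not transcribed.
So KepB is not produced.
Required activator KepB is absent, so *oxaV* is not transcribed.
So OxaV is not produced.
Homoserine is present, so NerB is active.
With repressor NerB bound, *elnL* is not transcribed.
So ElnL is not produced.
Indole is absent, so KosK is active.
Norleucine is absent, so DovW is active.
Fe²⁺ is absent, so OxaH is active.
With repressor DovW bound, *holY* is not transcribed.
So HolY is not produced.
Required activator ElnL is absent, so *kosC* is not transcribed.

OFF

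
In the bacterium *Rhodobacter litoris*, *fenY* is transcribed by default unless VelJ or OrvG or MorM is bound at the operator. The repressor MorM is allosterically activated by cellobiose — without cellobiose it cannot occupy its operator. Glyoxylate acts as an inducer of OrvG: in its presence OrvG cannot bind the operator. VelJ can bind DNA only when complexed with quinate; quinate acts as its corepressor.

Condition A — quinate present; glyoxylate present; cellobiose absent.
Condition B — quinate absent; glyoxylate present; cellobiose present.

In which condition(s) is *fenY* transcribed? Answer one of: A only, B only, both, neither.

neither

Condition A:
Quinate is present, so VelJ is active.
Glyoxylate is present, so OrvG is inactive.
Cellobiose is absent, so MorM is inactive.
With repressor VelJ bound, *fenY* is not transcribed.
→ *fenY* is OFF in A.
Condition B:
Quinate is absent, so VelJ is inactive.
Glyoxylate is present, so OrvG is inactive.
Cellobiose is present, so MorM is active.
With repressor MorM bound, *fenY* is not transcribed.
→ *fenY* is OFF in B.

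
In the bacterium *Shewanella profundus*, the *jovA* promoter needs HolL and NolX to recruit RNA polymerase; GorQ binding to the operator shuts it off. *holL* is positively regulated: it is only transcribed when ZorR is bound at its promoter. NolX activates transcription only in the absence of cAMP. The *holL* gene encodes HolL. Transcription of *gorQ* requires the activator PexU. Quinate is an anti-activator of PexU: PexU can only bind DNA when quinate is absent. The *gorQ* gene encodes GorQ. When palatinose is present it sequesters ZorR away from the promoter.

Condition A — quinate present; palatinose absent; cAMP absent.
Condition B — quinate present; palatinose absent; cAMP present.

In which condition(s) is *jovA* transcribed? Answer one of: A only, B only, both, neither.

Condition A:
Quinate is present, so PexU is inactive.
Required activator PexU is absent, so *gorQ* is not transcribed.
So GorQ is not produced.
Palatinose is absent, so ZorR is active.
No repressor is bound and ZorR is active, so *holL* is transcribed.
So HolL is produced and active.
cAMP is absent, so NolX is active.
No repressor is bound and HolL and NolX are active, so *jovA* is transcribed.
→ *jovA* is ON in A.
Condition B:
Quinate is present, so PexU is inactive.
Required activator PexU is absent, so *gorQ* is not transcribed.
So GorQ is not produced.
Palatinose is absent, so ZorR is active.
No repressor is bound and ZorR is active, so *holL* is transcribed.
So HolL is produced and active.
cAMP is present, so NolX is inactive.
Required activator NolX is absent, so *jovA* is not transcribed.
→ *jovA* is OFF in B.

A only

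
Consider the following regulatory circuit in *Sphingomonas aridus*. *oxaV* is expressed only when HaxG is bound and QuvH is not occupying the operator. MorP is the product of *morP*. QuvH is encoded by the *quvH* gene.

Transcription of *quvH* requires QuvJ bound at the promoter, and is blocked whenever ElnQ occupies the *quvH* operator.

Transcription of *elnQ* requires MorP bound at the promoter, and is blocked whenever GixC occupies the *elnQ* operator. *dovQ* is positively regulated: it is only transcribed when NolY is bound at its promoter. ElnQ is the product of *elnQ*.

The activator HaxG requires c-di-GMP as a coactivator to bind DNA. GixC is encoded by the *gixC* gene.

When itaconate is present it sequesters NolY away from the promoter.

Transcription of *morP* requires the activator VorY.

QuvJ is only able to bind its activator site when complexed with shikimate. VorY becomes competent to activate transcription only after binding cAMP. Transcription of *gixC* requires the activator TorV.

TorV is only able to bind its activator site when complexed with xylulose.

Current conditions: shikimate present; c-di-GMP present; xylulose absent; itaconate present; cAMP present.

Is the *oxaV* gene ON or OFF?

c-di-GMP is present, so HaxG is active.
Shikimate is present, so QuvJ is active.
cAMP is present, so VorY is active.
No repressor is bound and VorY is active, so *morP* is transcribed.
So MorP is produced and active.
Xylulose is absent, so TorV is inactive.
Required activator TorV is absent, so *gixC* is not transcribed.
So GixC is not produced.
No repressor is bound and MorP is active, so *elnQ* is transcribed.
So ElnQ is produced and active.
With repressor ElnQ bound, *quvH* is not transcribed.
So QuvH is not produced.
No repressor is bound and HaxG is active, so *oxaV* is transcribed.

ON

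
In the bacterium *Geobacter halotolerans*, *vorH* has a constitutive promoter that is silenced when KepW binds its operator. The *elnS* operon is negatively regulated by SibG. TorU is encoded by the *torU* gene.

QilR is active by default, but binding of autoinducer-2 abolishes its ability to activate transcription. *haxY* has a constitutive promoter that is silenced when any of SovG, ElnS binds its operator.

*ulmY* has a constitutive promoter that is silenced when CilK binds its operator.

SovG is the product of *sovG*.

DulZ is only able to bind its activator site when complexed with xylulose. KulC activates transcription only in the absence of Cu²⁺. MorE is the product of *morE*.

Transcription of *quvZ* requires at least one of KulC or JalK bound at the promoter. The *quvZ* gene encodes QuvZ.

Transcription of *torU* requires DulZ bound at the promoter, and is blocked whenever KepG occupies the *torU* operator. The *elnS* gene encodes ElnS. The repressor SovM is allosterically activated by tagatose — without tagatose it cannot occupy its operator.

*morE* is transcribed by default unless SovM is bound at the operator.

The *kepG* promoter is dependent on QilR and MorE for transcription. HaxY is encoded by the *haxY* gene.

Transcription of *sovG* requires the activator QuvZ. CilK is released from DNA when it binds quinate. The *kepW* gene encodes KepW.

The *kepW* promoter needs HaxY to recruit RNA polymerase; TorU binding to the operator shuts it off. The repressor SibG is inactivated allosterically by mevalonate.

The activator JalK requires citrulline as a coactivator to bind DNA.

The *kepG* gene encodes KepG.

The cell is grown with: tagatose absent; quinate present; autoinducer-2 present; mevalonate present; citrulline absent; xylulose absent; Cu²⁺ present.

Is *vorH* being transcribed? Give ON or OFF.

Cu²⁺ is present, so KulC is inactive.
Citrulline is absent, so JalK is inactive.
No activator is available at the *quvZ* promoter, so *quvZ* is not transcribed.
So QuvZ is not produced.
Required activator QuvZ is absent, so *sovG* is not transcribed.
So SovG is not produced.
Mevalonate is present, so SibG is inactive.
With no repressor bound, *elnS* is transcribed.
So ElnS is produced and active.
With repressor ElnS bound, *haxY* is not transcribed.
So HaxY is not produced.
Autoinducer-2 is present, so QilR is inactive.
Tagatose is absent, so SovM is inactive.
With no repressor bound, *morE* is transcribed.
So MorE is produced and active.
Required activator QilR is absent, so *kepG* is not transcribed.
So KepG is not produced.
Xylulose is absent, so DulZ is inactive.
Required activator DulZ is absent, so *torU* is not transcribed.
So TorU is not produced.
Required activator HaxY is absent, so *kepW* is not transcribed.
So KepW is not produced.
With no repressor bound, *vorH* is transcribed.

ON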